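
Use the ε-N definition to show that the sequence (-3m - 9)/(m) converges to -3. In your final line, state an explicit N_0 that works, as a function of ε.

N_0 = 9/ε

Let ε > 0 be given. For m ≥ 1, |(-3m - 9)/(m) + 3| = |-9|/((m)) = 9/((m)).
Since m ≥ m for m ≥ 1, this is ≤ 9/(m) = 9/m.
So |(-3m - 9)/(m) + 3| < ε whenever m > 9/ε.
Take N_0 = 9/ε. If m > N_0 then |(-3m - 9)/(m) + 3| ≤ 9/m < ε.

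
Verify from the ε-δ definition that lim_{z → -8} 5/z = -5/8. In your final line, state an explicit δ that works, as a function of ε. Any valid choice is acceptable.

Suppose ε > 0. We seek δ > 0 such that 0 < |z + 8| < δ implies |5/z + 5/8| < ε.
|5/z + 5/8| = 5·|-8 − z|/(8·|z|) = 5|z + 8|/(8|z|).
Require δ ≤ 4 so that |z| > 8 − 4 = 4, hence 8|z| > 32.
Then |5/z + 5/8| < 5|z + 8|/32, which is < ε when |z + 8| < (32/5)ε.
Take δ = min(4, (32/5)ε). Then 0 < |z + 8| < δ gives both |z + 8| < 4 and |z + 8| < (32/5)ε, so |5/z + 5/8| < ε.

δ = min(4, (32/5)ε)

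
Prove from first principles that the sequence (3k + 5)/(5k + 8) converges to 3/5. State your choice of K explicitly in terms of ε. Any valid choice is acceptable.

K = (1/25)/ε

Suppose ε > 0. For k ≥ 1, |(3k + 5)/(5k + 8) − (3/5)| = |1|/(5(5k + 8)) = 1/(5(5k + 8)).
Since 5k + 8 ≥ 5k for k ≥ 1, this is ≤ 1/(5·5k) = (1/25)/k.
So |(3k + 5)/(5k + 8) − (3/5)| < ε whenever k > (1/25)/ε.
Take K = (1/25)/ε. If k > K then |(3k + 5)/(5k + 8) − (3/5)| ≤ (1/25)/k < ε.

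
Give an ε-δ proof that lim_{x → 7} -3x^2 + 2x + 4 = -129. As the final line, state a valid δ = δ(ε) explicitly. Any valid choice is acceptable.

δ = min(2, ε/46)

Suppose ε > 0. We want δ > 0 such that 0 < |x − 7| < δ implies |(-3x^2 + 2x + 4) + 129| < ε.
(-3x^2 + 2x + 4) + 129 = -3x^2 + 2x + 133 = (x − 7)(-3x - 19).
So |(-3x^2 + 2x + 4) + 129| = |x − 7|·|-3x - 19|.
Assume first that |x − 7| < 2, so |x| < 9. Then |-3x - 19| ≤ 3·9 + 19 = 46.
Hence |(-3x^2 + 2x + 4) + 129| ≤ 46|x − 7| < ε provided |x − 7| < ε/46.
Take δ = min(2, ε/46). Then 0 < |x − 7| < δ gives both |x − 7| < 2 and |x − 7| < ε/46, so |(-3x^2 + 2x + 4) + 129| < ε.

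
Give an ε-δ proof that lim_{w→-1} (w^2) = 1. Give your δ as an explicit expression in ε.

Suppose ε > 0. We seek δ > 0 with 0 < |w + 1| < δ ⇒ |w^2 − 1| < ε.
Factor: w^2 − 1 = (w + 1)(w - 1), so |w^2 − 1| = |w + 1|·|w - 1|.
Impose δ ≤ 1 so that |w| < 2; then |w - 1| ≤ 3.
Hence |w^2 − 1| ≤ 3|w + 1|, which is < ε once |w + 1| < ε/3.
Take δ = min(1, ε/3). If 0 < |w + 1| < δ then both bounds hold and |w^2 − 1| ≤ 3|w + 1| < 3·(ε/3) = ε.

δ = min(1, ε/3)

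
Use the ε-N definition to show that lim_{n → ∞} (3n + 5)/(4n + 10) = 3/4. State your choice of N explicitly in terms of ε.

Suppose ε > 0. For n ≥ 1, |(3n + 5)/(4n + 10) − (3/4)| = |-10|/(4(4n + 10)) = 10/(4(4n + 10)).
Since 4n + 10 ≥ 4n for n ≥ 1, this is ≤ 10/(4·4n) = (5/8)/n.
So |(3n + 5)/(4n + 10) − (3/4)| < ε whenever n > (5/8)/ε.
Take N = (5/8)/ε. If n > N then |(3n + 5)/(4n + 10) − (3/4)| ≤ (5/8)/n < ε.

N = (5/8)/ε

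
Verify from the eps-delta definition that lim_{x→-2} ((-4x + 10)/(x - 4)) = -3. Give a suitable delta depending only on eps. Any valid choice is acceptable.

Let eps > 0. We want delta > 0 with 0 < |x + 2| < delta ⇒ |(-4x + 10)/(x - 4) + 3| < eps.
Combining over a common denominator, (-4x + 10)/(x - 4) + 3 = [(-4x + 10)·(-6) − 18·(x - 4)] / [(-6)·(x - 4)] = 6(x + 2) / ((-6)(x - 4)).
So |(-4x + 10)/(x - 4) + 3| = 6|x + 2| / (6·|x − 4|).
Require delta ≤ 3, so |x − 4| ≥ |-6| − |x + 2| > 6 − 3 = 3.
Hence |(-4x + 10)/(x - 4) + 3| < 6|x + 2|/(6·3) = (1/3)|x + 2|, which is < eps once |x + 2| < 3eps.
Take delta = min(3, 3eps). Then 0 < |x + 2| < delta forces both bounds, so |(-4x + 10)/(x - 4) + 3| < eps.

delta = min(3, 3eps)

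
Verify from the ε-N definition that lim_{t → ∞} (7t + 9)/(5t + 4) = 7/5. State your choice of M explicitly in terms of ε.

Suppose ε > 0. We seek M > 0 such that t > M implies |(7t + 9)/(5t + 4) − (7/5)| < ε.
(7t + 9)/(5t + 4) − (7/5) = (5(7t + 9) − 7(5t + 4)) / (5(5t + 4)) = 17/(5(5t + 4)).
For t > 0 we have 5t + 4 > 5t, so |(7t + 9)/(5t + 4) − (7/5)| = 17/(5(5t + 4)) < 17/(5·5t) = (17/25)/t.
Thus |(7t + 9)/(5t + 4) − (7/5)| < ε whenever t > (17/25)/ε.
Take M = (17/25)/ε. If t > M then |(7t + 9)/(5t + 4) − (7/5)| < (17/25)/t < ε.

M = (17/25)/ε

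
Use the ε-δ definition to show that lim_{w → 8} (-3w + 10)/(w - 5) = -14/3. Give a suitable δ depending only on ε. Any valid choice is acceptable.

δ = min(3/2, (9/10)ε)

Let ε > 0 be given. We want δ > 0 with 0 < |w − 8| < δ ⇒ |(-3w + 10)/(w - 5) + 14/3| < ε.
Combining over a common denominator, (-3w + 10)/(w - 5) + 14/3 = [(-3w + 10)·3 − (-14)·(w - 5)] / [3·(w - 5)] = 5(w − 8) / (3(w - 5)).
So |(-3w + 10)/(w - 5) + 14/3| = 5|w − 8| / (3·|w − 5|).
Require δ ≤ 3/2, so |w − 5| ≥ |3| − |w − 8| > 3 − 3/2 = 3/2.
Hence |(-3w + 10)/(w - 5) + 14/3| < 5|w − 8|/(3·(3/2)) = (10/9)|w − 8|, which is < ε once |w − 8| < (9/10)ε.
Take δ = min(3/2, (9/10)ε). Then 0 < |w − 8| < δ forces both bounds, so |(-3w + 10)/(w - 5) + 14/3| < ε.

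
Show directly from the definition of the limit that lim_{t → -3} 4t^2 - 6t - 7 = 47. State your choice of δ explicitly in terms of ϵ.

Suppose ϵ > 0. We want δ > 0 such that 0 < |t + 3| < δ implies |(4t^2 - 6t - 7) − 47| < ϵ.
(4t^2 - 6t - 7) − 47 = 4t^2 - 6t - 54 = (t + 3)(4t - 18).
So |(4t^2 - 6t - 7) − 47| = |t + 3|·|4t - 18|.
Require δ ≤ 1. Then |t + 3| < 1 gives |t| < 4, and by the triangle inequality |4t - 18| ≤ 4·4 + 18 = 34.
Hence |(4t^2 - 6t - 7) − 47| ≤ 34|t + 3| < ϵ provided |t + 3| < ϵ/34.
Choosing δ = min(1, ϵ/34) ensures both conditions, hence |(4t^2 - 6t - 7) − 47| < ϵ.

δ = min(1, ϵ/34)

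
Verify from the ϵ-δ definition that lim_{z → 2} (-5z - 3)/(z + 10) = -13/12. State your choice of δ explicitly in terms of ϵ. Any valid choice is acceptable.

Suppose ϵ > 0. We want δ > 0 with 0 < |z − 2| < δ ⇒ |(-5z - 3)/(z + 10) + 13/12| < ϵ.
Combining over a common denominator, (-5z - 3)/(z + 10) + 13/12 = [(-5z - 3)·12 − (-13)·(z + 10)] / [12·(z + 10)] = -47(z − 2) / (12(z + 10)).
So |(-5z - 3)/(z + 10) + 13/12| = 47|z − 2| / (12·|z + 10|).
Restrict δ ≤ 6. Then |z − 2| < 6 gives |z + 10| = |(z − 2) + 12| ≥ 12 − 6 = 6.
Hence |(-5z - 3)/(z + 10) + 13/12| < 47|z − 2|/(12·6) = (47/72)|z − 2|, which is < ϵ once |z − 2| < (72/47)ϵ.
Take δ = min(6, (72/47)ϵ). Then 0 < |z − 2| < δ forces both bounds, so |(-5z - 3)/(z + 10) + 13/12| < ϵ.

δ = min(6, (72/47)ϵ)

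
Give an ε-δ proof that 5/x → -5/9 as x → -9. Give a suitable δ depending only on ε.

δ = min(9/2, (81/10)ε)

Suppose ε > 0. We seek δ > 0 such that 0 < |x + 9| < δ implies |5/x + 5/9| < ε.
|5/x + 5/9| = 5·|-9 − x|/(9·|x|) = 5|x + 9|/(9|x|).
Require δ ≤ 9/2 so that |x| > 9 − 9/2 = 9/2, hence 9|x| > 81/2.
Then |5/x + 5/9| < 5|x + 9|/(81/2), which is < ε when |x + 9| < (81/10)ε.
Take δ = min(9/2, (81/10)ε). Then 0 < |x + 9| < δ gives both |x + 9| < 9/2 and |x + 9| < (81/10)ε, so |5/x + 5/9| < ε.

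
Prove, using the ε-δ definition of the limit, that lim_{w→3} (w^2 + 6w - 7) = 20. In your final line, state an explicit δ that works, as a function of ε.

Let ε > 0 be given. We want δ > 0 such that 0 < |w − 3| < δ implies |(w^2 + 6w - 7) − 20| < ε.
(w^2 + 6w - 7) − 20 = w^2 + 6w - 27 = (w − 3)(w + 9).
So |(w^2 + 6w - 7) − 20| = |w − 3|·|w + 9|.
Require δ ≤ 2. Then |w − 3| < 2 gives |w| < 5, and by the triangle inequality |w + 9| ≤ 5 + 9 = 14.
Hence |(w^2 + 6w - 7) − 20| ≤ 14|w − 3| < ε provided |w − 3| < ε/14.
Take δ = min(2, ε/14). Then 0 < |w − 3| < δ gives both |w − 3| < 2 and |w − 3| < ε/14, so |(w^2 + 6w - 7) − 20| < ε.

δ = min(2, ε/14)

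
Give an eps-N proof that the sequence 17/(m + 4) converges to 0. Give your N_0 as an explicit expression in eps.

N_0 = 17/eps

Suppose eps > 0. For m ≥ 1, |17/(m + 4) − 0| = 17/(m + 4) ≤ 17/m.
We need 17/m < eps, i.e. m > 17/eps.
Take N_0 = 17/eps. If m > N_0 then |17/(m + 4)| ≤ 17/m < eps.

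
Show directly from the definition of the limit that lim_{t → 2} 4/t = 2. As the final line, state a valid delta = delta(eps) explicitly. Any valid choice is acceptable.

delta = min(1, (1/2)eps)

Let eps > 0 be given. We seek delta > 0 such that 0 < |t − 2| < delta implies |4/t − 2| < eps.
|4/t − 2| = 4·|2 − t|/(2·|t|) = 4|t − 2|/(2|t|).
Restrict delta ≤ 1. Then |t − 2| < 1 gives |t| > 1, so 2|t| > 2.
Then |4/t − 2| < 4|t − 2|/2, which is < eps when |t − 2| < (1/2)eps.
Take delta = min(1, (1/2)eps). Then 0 < |t − 2| < delta gives both |t − 2| < 1 and |t − 2| < (1/2)eps, so |4/t − 2| < eps.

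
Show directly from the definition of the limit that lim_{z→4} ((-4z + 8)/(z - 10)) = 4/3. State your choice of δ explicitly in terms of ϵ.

δ = min(3, (9/16)ϵ)

Fix ϵ > 0. We want δ > 0 with 0 < |z − 4| < δ ⇒ |(-4z + 8)/(z - 10) − (4/3)| < ϵ.
Combining over a common denominator, (-4z + 8)/(z - 10) − (4/3) = [(-4z + 8)·(-6) − (-8)·(z - 10)] / [(-6)·(z - 10)] = 32(z − 4) / ((-6)(z - 10)).
So |(-4z + 8)/(z - 10) − (4/3)| = 32|z − 4| / (6·|z − 10|).
Require δ ≤ 3, so |z − 10| ≥ |-6| − |z − 4| > 6 − 3 = 3.
Hence |(-4z + 8)/(z - 10) − (4/3)| < 32|z − 4|/(6·3) = (16/9)|z − 4|, which is < ϵ once |z − 4| < (9/16)ϵ.
Take δ = min(3, (9/16)ϵ). Then 0 < |z − 4| < δ forces both bounds, so |(-4z + 8)/(z - 10) − (4/3)| < ϵ.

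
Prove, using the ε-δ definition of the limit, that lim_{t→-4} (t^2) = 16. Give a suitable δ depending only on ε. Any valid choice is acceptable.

Let ε > 0. We seek δ > 0 with 0 < |t + 4| < δ ⇒ |t^2 − 16| < ε.
Factor: t^2 − 16 = (t + 4)(t - 4), so |t^2 − 16| = |t + 4|·|t - 4|.
Restrict δ ≤ 1. Then |t + 4| < 1 gives |t| < 5, so by the triangle inequality |t - 4| ≤ 5 + 4 = 9.
Hence |t^2 − 16| ≤ 9|t + 4|, which is < ε once |t + 4| < ε/9.
Take δ = min(1, ε/9). If 0 < |t + 4| < δ then both bounds hold and |t^2 − 16| ≤ 9|t + 4| < 9·(ε/9) = ε.

δ = min(1, ε/9)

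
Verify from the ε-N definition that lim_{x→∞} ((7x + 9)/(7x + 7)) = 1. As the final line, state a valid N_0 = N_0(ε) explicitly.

Let ε > 0 be given. We seek N_0 > 0 such that x > N_0 implies |(7x + 9)/(7x + 7) − 1| < ε.
(7x + 9)/(7x + 7) − 1 = (7(7x + 9) − 7(7x + 7)) / (7(7x + 7)) = 14/(7(7x + 7)).
For x > 0 we have 7x + 7 > 7x, so |(7x + 9)/(7x + 7) − 1| = 14/(7(7x + 7)) < 14/(7·7x) = (2/7)/x.
Thus |(7x + 9)/(7x + 7) − 1| < ε whenever x > (2/7)/ε.
Take N_0 = (2/7)/ε. If x > N_0 then |(7x + 9)/(7x + 7) − 1| < (2/7)/x < ε.

N_0 = (2/7)/ε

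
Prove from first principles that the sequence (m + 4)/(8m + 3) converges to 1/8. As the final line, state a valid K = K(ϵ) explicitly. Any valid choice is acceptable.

Let ϵ > 0 be given. For m ≥ 1, |(m + 4)/(8m + 3) − (1/8)| = |29|/(8(8m + 3)) = 29/(8(8m + 3)).
Since 8m + 3 ≥ 8m for m ≥ 1, this is ≤ 29/(8·8m) = (29/64)/m.
So |(m + 4)/(8m + 3) − (1/8)| < ϵ whenever m > (29/64)/ϵ.
Take K = (29/64)/ϵ. If m > K then |(m + 4)/(8m + 3) − (1/8)| ≤ (29/64)/m < ϵ.

K = (29/64)/ϵ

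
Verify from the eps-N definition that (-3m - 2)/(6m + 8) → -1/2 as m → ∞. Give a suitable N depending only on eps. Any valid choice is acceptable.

Let eps > 0 be given. For m ≥ 1, |(-3m - 2)/(6m + 8) + 1/2| = |12|/(6(6m + 8)) = 12/(6(6m + 8)).
Since 6m + 8 ≥ 6m for m ≥ 1, this is ≤ 12/(6·6m) = (1/3)/m.
So |(-3m - 2)/(6m + 8) + 1/2| < eps whenever m > (1/3)/eps.
Take N = (1/3)/eps. If m > N then |(-3m - 2)/(6m + 8) + 1/2| ≤ (1/3)/m < eps.

N = (1/3)/eps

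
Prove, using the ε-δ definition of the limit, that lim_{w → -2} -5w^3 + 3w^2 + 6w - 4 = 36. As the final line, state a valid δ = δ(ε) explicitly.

Let ε > 0 be given. We want δ > 0 such that 0 < |w + 2| < δ implies |(-5w^3 + 3w^2 + 6w - 4) − 36| < ε.
(-5w^3 + 3w^2 + 6w - 4) − 36 = -5w^3 + 3w^2 + 6w - 40 = (w + 2)(-5w^2 + 13w - 20).
So |(-5w^3 + 3w^2 + 6w - 4) − 36| = |w + 2|·|-5w^2 + 13w - 20|.
Assume first that |w + 2| < 2, so |w| < 4. Then |-5w^2 + 13w - 20| ≤ 5·4^2 + 13·4 + 20 = 152.
Hence |(-5w^3 + 3w^2 + 6w - 4) − 36| ≤ 152|w + 2| < ε provided |w + 2| < ε/152.
Take δ = min(2, ε/152). Then 0 < |w + 2| < δ gives both |w + 2| < 2 and |w + 2| < ε/152, so |(-5w^3 + 3w^2 + 6w - 4) − 36| < ε.

δ = min(2, ε/152)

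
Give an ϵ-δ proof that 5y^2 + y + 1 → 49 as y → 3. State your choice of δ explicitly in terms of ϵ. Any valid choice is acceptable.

Fix ϵ > 0. We want δ > 0 such that 0 < |y − 3| < δ implies |(5y^2 + y + 1) − 49| < ϵ.
(5y^2 + y + 1) − 49 = 5y^2 + y - 48 = (y − 3)(5y + 16).
So |(5y^2 + y + 1) − 49| = |y − 3|·|5y + 16|.
Require δ ≤ 2. Then |y − 3| < 2 gives |y| < 5, and by the triangle inequality |5y + 16| ≤ 5·5 + 16 = 41.
Hence |(5y^2 + y + 1) − 49| ≤ 41|y − 3| < ϵ provided |y − 3| < ϵ/41.
Choosing δ = min(2, ϵ/41) ensures both conditions, hence |(5y^2 + y + 1) − 49| < ϵ.

δ = min(2, ϵ/41)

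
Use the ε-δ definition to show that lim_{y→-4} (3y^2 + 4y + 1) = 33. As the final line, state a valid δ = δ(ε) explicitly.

Fix ε > 0. We want δ > 0 such that 0 < |y + 4| < δ implies |(3y^2 + 4y + 1) − 33| < ε.
(3y^2 + 4y + 1) − 33 = 3y^2 + 4y - 32 = (y + 4)(3y - 8).
So |(3y^2 + 4y + 1) − 33| = |y + 4|·|3y - 8|.
Assume first that |y + 4| < 1, so |y| < 5. Then |3y - 8| ≤ 3·5 + 8 = 23.
Hence |(3y^2 + 4y + 1) − 33| ≤ 23|y + 4| < ε provided |y + 4| < ε/23.
Take δ = min(1, ε/23). Then 0 < |y + 4| < δ gives both |y + 4| < 1 and |y + 4| < ε/23, so |(3y^2 + 4y + 1) − 33| < ε.

δ = min(1, ε/23)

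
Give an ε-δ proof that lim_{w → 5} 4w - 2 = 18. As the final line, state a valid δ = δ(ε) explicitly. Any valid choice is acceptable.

Fix ε > 0. We need δ > 0 so that 0 < |w − 5| < δ implies |(4w - 2) − 18| < ε.
Since (4w - 2) − 18 = 4(w − 5), we have |(4w - 2) − 18| = 4|w − 5|.
So 4|w − 5| < ε exactly when |w − 5| < ε/4.
Take δ = ε/4. If 0 < |w − 5| < δ then |(4w - 2) − 18| = 4|w − 5| < 4·(ε/4) = ε.

δ = ε/4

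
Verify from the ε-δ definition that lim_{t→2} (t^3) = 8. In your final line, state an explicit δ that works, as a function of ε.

Let ε > 0. We seek δ > 0 with 0 < |t − 2| < δ ⇒ |t^3 − 8| < ε.
Factor: t^3 − 8 = (t − 2)(t^2 + 2t + 4), so |t^3 − 8| = |t − 2|·|t^2 + 2t + 4|.
Impose δ ≤ 2 so that |t| < 4; then |t^2 + 2t + 4| ≤ 28.
Hence |t^3 − 8| ≤ 28|t − 2|, which is < ε once |t − 2| < ε/28.
Take δ = min(2, ε/28). If 0 < |t − 2| < δ then both bounds hold and |t^3 − 8| ≤ 28|t − 2| < 28·(ε/28) = ε.

δ = min(2, ε/28)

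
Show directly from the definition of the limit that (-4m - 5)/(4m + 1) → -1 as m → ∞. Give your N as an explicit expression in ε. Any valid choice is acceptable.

Fix ε > 0. For m ≥ 1, |(-4m - 5)/(4m + 1) + 1| = |-16|/(4(4m + 1)) = 16/(4(4m + 1)).
Since 4m + 1 ≥ 4m for m ≥ 1, this is ≤ 16/(4·4m) = 1/m.
So |(-4m - 5)/(4m + 1) + 1| < ε whenever m > 1/ε.
Take N = 1/ε. If m > N then |(-4m - 5)/(4m + 1) + 1| ≤ 1/m < ε.

N = 1/ε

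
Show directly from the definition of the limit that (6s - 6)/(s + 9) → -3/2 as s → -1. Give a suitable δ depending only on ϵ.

δ = min(4, (8/15)ϵ)

Suppose ϵ > 0. We want δ > 0 with 0 < |s + 1| < δ ⇒ |(6s - 6)/(s + 9) + 3/2| < ϵ.
Combining over a common denominator, (6s - 6)/(s + 9) + 3/2 = [(6s - 6)·8 − (-12)·(s + 9)] / [8·(s + 9)] = 60(s + 1) / (8(s + 9)).
So |(6s - 6)/(s + 9) + 3/2| = 60|s + 1| / (8·|s + 9|).
Require δ ≤ 4, so |s + 9| ≥ |8| − |s + 1| > 8 − 4 = 4.
Hence |(6s - 6)/(s + 9) + 3/2| < 60|s + 1|/(8·4) = (15/8)|s + 1|, which is < ϵ once |s + 1| < (8/15)ϵ.
Take δ = min(4, (8/15)ϵ). Then 0 < |s + 1| < δ forces both bounds, so |(6s - 6)/(s + 9) + 3/2| < ϵ.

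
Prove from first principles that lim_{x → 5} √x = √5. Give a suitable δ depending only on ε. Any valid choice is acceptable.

δ = min(5, √5·ε)

Fix ε > 0. We want δ > 0 such that 0 < |x − 5| < δ implies |√x − √5| < ε.
Multiplying by the conjugate, |√x − √5| = |x − 5|/(√x + √5).
Restrict δ ≤ 5 so that |x − 5| < 5 forces x > 0, and then √x + √5 > √5.
Hence |√x − √5| < |x − 5|/√5, which is < ε once |x − 5| < √5·ε.
Take δ = min(5, √5·ε). If 0 < |x − 5| < δ then x > 0 and |√x − √5| < |x − 5|/√5 < ε.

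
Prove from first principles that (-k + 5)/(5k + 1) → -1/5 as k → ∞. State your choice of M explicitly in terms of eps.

M = (26/25)/eps

Let eps > 0 be given. For k ≥ 1, |(-k + 5)/(5k + 1) + 1/5| = |26|/(5(5k + 1)) = 26/(5(5k + 1)).
Since 5k + 1 ≥ 5k for k ≥ 1, this is ≤ 26/(5·5k) = (26/25)/k.
So |(-k + 5)/(5k + 1) + 1/5| < eps whenever k > (26/25)/eps.
Take M = (26/25)/eps. If k > M then |(-k + 5)/(5k + 1) + 1/5| ≤ (26/25)/k < eps.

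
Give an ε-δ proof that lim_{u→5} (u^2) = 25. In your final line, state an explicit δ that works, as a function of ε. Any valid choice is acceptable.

δ = min(1, ε/11)

Fix ε > 0. We seek δ > 0 with 0 < |u − 5| < δ ⇒ |u^2 − 25| < ε.
Factor: u^2 − 25 = (u − 5)(u + 5), so |u^2 − 25| = |u − 5|·|u + 5|.
Impose δ ≤ 1 so that |u| < 6; then |u + 5| ≤ 11.
Hence |u^2 − 25| ≤ 11|u − 5|, which is < ε once |u − 5| < ε/11.
Take δ = min(1, ε/11). If 0 < |u − 5| < δ then both bounds hold and |u^2 − 25| ≤ 11|u − 5| < 11·(ε/11) = ε.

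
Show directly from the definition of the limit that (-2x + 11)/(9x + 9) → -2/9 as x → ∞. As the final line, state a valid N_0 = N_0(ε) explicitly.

N_0 = (13/9)/ε

Let ε > 0. We seek N_0 > 0 such that x > N_0 implies |(-2x + 11)/(9x + 9) + 2/9| < ε.
(-2x + 11)/(9x + 9) + 2/9 = (9(-2x + 11) − (-2)(9x + 9)) / (9(9x + 9)) = 117/(9(9x + 9)).
For x > 0 we have 9x + 9 > 9x, so |(-2x + 11)/(9x + 9) + 2/9| = 117/(9(9x + 9)) < 117/(9·9x) = (13/9)/x.
Thus |(-2x + 11)/(9x + 9) + 2/9| < ε whenever x > (13/9)/ε.
Take N_0 = (13/9)/ε. If x > N_0 then |(-2x + 11)/(9x + 9) + 2/9| < (13/9)/x < ε.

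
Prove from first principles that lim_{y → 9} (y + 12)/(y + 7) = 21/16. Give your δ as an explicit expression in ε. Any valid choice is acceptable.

Suppose ε > 0. We want δ > 0 with 0 < |y − 9| < δ ⇒ |(y + 12)/(y + 7) − (21/16)| < ε.
Combining over a common denominator, (y + 12)/(y + 7) − (21/16) = [(y + 12)·16 − 21·(y + 7)] / [16·(y + 7)] = -5(y − 9) / (16(y + 7)).
So |(y + 12)/(y + 7) − (21/16)| = 5|y − 9| / (16·|y + 7|).
Restrict δ ≤ 8. Then |y − 9| < 8 gives |y + 7| = |(y − 9) + 16| ≥ 16 − 8 = 8.
Hence |(y + 12)/(y + 7) − (21/16)| < 5|y − 9|/(16·8) = (5/128)|y − 9|, which is < ε once |y − 9| < (128/5)ε.
Take δ = min(8, (128/5)ε). Then 0 < |y − 9| < δ forces both bounds, so |(y + 12)/(y + 7) − (21/16)| < ε.

δ = min(8, (128/5)ε)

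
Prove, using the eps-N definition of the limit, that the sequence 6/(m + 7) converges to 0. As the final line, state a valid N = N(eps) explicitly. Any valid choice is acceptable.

N = 6/eps

Let eps > 0 be given. For m ≥ 1, |6/(m + 7) − 0| = 6/(m + 7) ≤ 6/m.
We need 6/m < eps, i.e. m > 6/eps.
Take N = 6/eps. If m > N then |6/(m + 7)| ≤ 6/m < eps.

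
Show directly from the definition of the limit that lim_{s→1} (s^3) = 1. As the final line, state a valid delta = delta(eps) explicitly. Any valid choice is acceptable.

delta = min(1, eps/7)

Let eps > 0 be given. We seek delta > 0 with 0 < |s − 1| < delta ⇒ |s^3 − 1| < eps.
Factor: s^3 − 1 = (s − 1)(s^2 + s + 1), so |s^3 − 1| = |s − 1|·|s^2 + s + 1|.
Restrict delta ≤ 1. Then |s − 1| < 1 gives |s| < 2, so by the triangle inequality |s^2 + s + 1| ≤ 2^2 + 2 + 1 = 7.
Hence |s^3 − 1| ≤ 7|s − 1|, which is < eps once |s − 1| < eps/7.
Take delta = min(1, eps/7). If 0 < |s − 1| < delta then both bounds hold and |s^3 − 1| ≤ 7|s − 1| < 7·(eps/7) = eps.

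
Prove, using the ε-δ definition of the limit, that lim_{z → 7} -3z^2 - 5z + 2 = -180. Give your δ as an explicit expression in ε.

δ = min(1, ε/50)

Fix ε > 0. We want δ > 0 such that 0 < |z − 7| < δ implies |(-3z^2 - 5z + 2) + 180| < ε.
(-3z^2 - 5z + 2) + 180 = -3z^2 - 5z + 182 = (z − 7)(-3z - 26).
So |(-3z^2 - 5z + 2) + 180| = |z − 7|·|-3z - 26|.
Assume first that |z − 7| < 1, so |z| < 8. Then |-3z - 26| ≤ 3·8 + 26 = 50.
Hence |(-3z^2 - 5z + 2) + 180| ≤ 50|z − 7| < ε provided |z − 7| < ε/50.
Choosing δ = min(1, ε/50) ensures both conditions, hence |(-3z^2 - 5z + 2) + 180| < ε.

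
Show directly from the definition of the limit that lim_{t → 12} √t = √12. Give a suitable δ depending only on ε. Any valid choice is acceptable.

Let ε > 0. We want δ > 0 such that 0 < |t − 12| < δ implies |√t − √12| < ε.
Rationalise: √t − √12 = (t − 12)/(√t + √12), so |√t − √12| = |t − 12|/(√t + √12).
Restrict δ ≤ 12 so that |t − 12| < 12 forces t > 0, and then √t + √12 > √12.
Hence |√t − √12| < |t − 12|/√12, which is < ε once |t − 12| < √12·ε.
Take δ = min(12, √12·ε). If 0 < |t − 12| < δ then t > 0 and |√t − √12| < |t − 12|/√12 < ε.

δ = min(12, √12·ε)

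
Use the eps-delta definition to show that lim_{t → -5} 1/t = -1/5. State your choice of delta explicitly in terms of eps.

delta = min(5/2, (25/2)eps)

Let eps > 0 be given. We seek delta > 0 such that 0 < |t + 5| < delta implies |1/t + 1/5| < eps.
|1/t + 1/5| = |-5 − t|/(5·|t|) = |t + 5|/(5|t|).
Require delta ≤ 5/2 so that |t| > 5 − 5/2 = 5/2, hence 5|t| > 25/2.
Then |1/t + 1/5| < |t + 5|/(25/2), which is < eps when |t + 5| < (25/2)eps.
Take delta = min(5/2, (25/2)eps). Then 0 < |t + 5| < delta gives both |t + 5| < 5/2 and |t + 5| < (25/2)eps, so |1/t + 1/5| < eps.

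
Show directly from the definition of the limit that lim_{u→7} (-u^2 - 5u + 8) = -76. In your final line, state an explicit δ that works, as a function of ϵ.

Let ϵ > 0. We want δ > 0 such that 0 < |u − 7| < δ implies |(-u^2 - 5u + 8) + 76| < ϵ.
(-u^2 - 5u + 8) + 76 = -u^2 - 5u + 84 = (u − 7)(-u - 12).
So |(-u^2 - 5u + 8) + 76| = |u − 7|·|-u - 12|.
Assume first that |u − 7| < 2, so |u| < 9. Then |-u - 12| ≤ 9 + 12 = 21.
Hence |(-u^2 - 5u + 8) + 76| ≤ 21|u − 7| < ϵ provided |u − 7| < ϵ/21.
Take δ = min(2, ϵ/21). Then 0 < |u − 7| < δ gives both |u − 7| < 2 and |u − 7| < ϵ/21, so |(-u^2 - 5u + 8) + 76| < ϵ.

δ = min(2, ϵ/21)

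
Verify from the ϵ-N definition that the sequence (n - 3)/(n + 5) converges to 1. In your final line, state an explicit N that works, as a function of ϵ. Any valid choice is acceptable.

N = 8/ϵ

Let ϵ > 0 be given. For n ≥ 1, |(n - 3)/(n + 5) − 1| = |-8|/((n + 5)) = 8/((n + 5)).
Since n + 5 ≥ n for n ≥ 1, this is ≤ 8/(n) = 8/n.
So |(n - 3)/(n + 5) − 1| < ϵ whenever n > 8/ϵ.
Take N = 8/ϵ. If n > N then |(n - 3)/(n + 5) − 1| ≤ 8/n < ϵ.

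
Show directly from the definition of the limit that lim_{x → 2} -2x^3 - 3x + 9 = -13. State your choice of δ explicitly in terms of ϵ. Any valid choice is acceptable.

Suppose ϵ > 0. We want δ > 0 such that 0 < |x − 2| < δ implies |(-2x^3 - 3x + 9) + 13| < ϵ.
(-2x^3 - 3x + 9) + 13 = -2x^3 - 3x + 22 = (x − 2)(-2x^2 - 4x - 11).
So |(-2x^3 - 3x + 9) + 13| = |x − 2|·|-2x^2 - 4x - 11|.
Assume first that |x − 2| < 1, so |x| < 3. Then |-2x^2 - 4x - 11| ≤ 2·3^2 + 4·3 + 11 = 41.
Hence |(-2x^3 - 3x + 9) + 13| ≤ 41|x − 2| < ϵ provided |x − 2| < ϵ/41.
Take δ = min(1, ϵ/41). Then 0 < |x − 2| < δ gives both |x − 2| < 1 and |x − 2| < ϵ/41, so |(-2x^3 - 3x + 9) + 13| < ϵ.

δ = min(1, ϵ/41)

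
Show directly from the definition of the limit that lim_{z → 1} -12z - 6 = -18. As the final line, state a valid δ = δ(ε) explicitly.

δ = ε/12

Let ε > 0. We need δ > 0 so that 0 < |z − 1| < δ implies |(-12z - 6) + 18| < ε.
Since (-12z - 6) + 18 = -12(z − 1), we have |(-12z - 6) + 18| = 12|z − 1|.
Thus it suffices that |z − 1| < ε/12.
Take δ = ε/12. If 0 < |z − 1| < δ then |(-12z - 6) + 18| = 12|z − 1| < 12·(ε/12) = ε.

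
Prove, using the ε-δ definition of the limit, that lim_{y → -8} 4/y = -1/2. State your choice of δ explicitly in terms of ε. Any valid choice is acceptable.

Let ε > 0 be given. We seek δ > 0 such that 0 < |y + 8| < δ implies |4/y + 1/2| < ε.
|4/y + 1/2| = 4·|-8 − y|/(8·|y|) = 4|y + 8|/(8|y|).
Restrict δ ≤ 4. Then |y + 8| < 4 gives |y| > 4, so 8|y| > 32.
Then |4/y + 1/2| < 4|y + 8|/32, which is < ε when |y + 8| < 8ε.
Take δ = min(4, 8ε). Then 0 < |y + 8| < δ gives both |y + 8| < 4 and |y + 8| < 8ε, so |4/y + 1/2| < ε.

δ = min(4, 8ε)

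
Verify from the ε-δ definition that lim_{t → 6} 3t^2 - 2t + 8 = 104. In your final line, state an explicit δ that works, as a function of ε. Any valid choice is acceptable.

Let ε > 0 be given. We want δ > 0 such that 0 < |t − 6| < δ implies |(3t^2 - 2t + 8) − 104| < ε.
(3t^2 - 2t + 8) − 104 = 3t^2 - 2t - 96 = (t − 6)(3t + 16).
So |(3t^2 - 2t + 8) − 104| = |t − 6|·|3t + 16|.
Require δ ≤ 1. Then |t − 6| < 1 gives |t| < 7, and by the triangle inequality |3t + 16| ≤ 3·7 + 16 = 37.
Hence |(3t^2 - 2t + 8) − 104| ≤ 37|t − 6| < ε provided |t − 6| < ε/37.
Take δ = min(1, ε/37). Then 0 < |t − 6| < δ gives both |t − 6| < 1 and |t − 6| < ε/37, so |(3t^2 - 2t + 8) − 104| < ε.

δ = min(1, ε/37)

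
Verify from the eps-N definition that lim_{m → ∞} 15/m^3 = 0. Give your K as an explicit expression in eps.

K = (15/eps)^{1/3}

Suppose eps > 0. For m ≥ 1, |15/m^3 − 0| = 15/m^3.
15/m^3 < eps ⇔ m^3 > 15/eps ⇔ m > (15/eps)^{1/3}.
Take K = (15/eps)^{1/3}. Then m > K implies 15/m^3 < eps.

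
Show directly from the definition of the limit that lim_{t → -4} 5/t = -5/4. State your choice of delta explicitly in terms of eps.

Fix eps > 0. We seek delta > 0 such that 0 < |t + 4| < delta implies |5/t + 5/4| < eps.
|5/t + 5/4| = 5·|-4 − t|/(4·|t|) = 5|t + 4|/(4|t|).
Require delta ≤ 2 so that |t| > 4 − 2 = 2, hence 4|t| > 8.
Then |5/t + 5/4| < 5|t + 4|/8, which is < eps when |t + 4| < (8/5)eps.
Take delta = min(2, (8/5)eps). Then 0 < |t + 4| < delta gives both |t + 4| < 2 and |t + 4| < (8/5)eps, so |5/t + 5/4| < eps.

delta = min(2, (8/5)eps)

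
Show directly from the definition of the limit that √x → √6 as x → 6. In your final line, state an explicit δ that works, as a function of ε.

Fix ε > 0. We want δ > 0 such that 0 < |x − 6| < δ implies |√x − √6| < ε.
Rationalise: √x − √6 = (x − 6)/(√x + √6), so |√x − √6| = |x − 6|/(√x + √6).
Restrict δ ≤ 6 so that |x − 6| < 6 forces x > 0, and then √x + √6 > √6.
Hence |√x − √6| < |x − 6|/√6, which is < ε once |x − 6| < √6·ε.
Take δ = min(6, √6·ε). If 0 < |x − 6| < δ then x > 0 and |√x − √6| < |x − 6|/√6 < ε.

δ = min(6, √6·ε)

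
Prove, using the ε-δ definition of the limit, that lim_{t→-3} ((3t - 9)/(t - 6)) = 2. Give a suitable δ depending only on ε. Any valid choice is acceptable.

Fix ε > 0. We want δ > 0 with 0 < |t + 3| < δ ⇒ |(3t - 9)/(t - 6) − 2| < ε.
Combining over a common denominator, (3t - 9)/(t - 6) − 2 = [(3t - 9)·(-9) − (-18)·(t - 6)] / [(-9)·(t - 6)] = -9(t + 3) / ((-9)(t - 6)).
So |(3t - 9)/(t - 6) − 2| = 9|t + 3| / (9·|t − 6|).
Require δ ≤ 9/2, so |t − 6| ≥ |-9| − |t + 3| > 9 − 9/2 = 9/2.
Hence |(3t - 9)/(t - 6) − 2| < 9|t + 3|/(9·(9/2)) = (2/9)|t + 3|, which is < ε once |t + 3| < (9/2)ε.
Take δ = min(9/2, (9/2)ε). Then 0 < |t + 3| < δ forces both bounds, so |(3t - 9)/(t - 6) − 2| < ε.

δ = min(9/2, (9/2)ε)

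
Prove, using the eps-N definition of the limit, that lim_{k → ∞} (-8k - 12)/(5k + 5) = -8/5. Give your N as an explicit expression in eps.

N = (4/5)/eps

Let eps > 0. For k ≥ 1, |(-8k - 12)/(5k + 5) + 8/5| = |-20|/(5(5k + 5)) = 20/(5(5k + 5)).
Since 5k + 5 ≥ 5k for k ≥ 1, this is ≤ 20/(5·5k) = (4/5)/k.
So |(-8k - 12)/(5k + 5) + 8/5| < eps whenever k > (4/5)/eps.
Take N = (4/5)/eps. If k > N then |(-8k - 12)/(5k + 5) + 8/5| ≤ (4/5)/k < eps.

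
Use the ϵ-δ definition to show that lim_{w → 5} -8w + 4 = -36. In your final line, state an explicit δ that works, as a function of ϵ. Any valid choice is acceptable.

Let ϵ > 0. We need δ > 0 so that 0 < |w − 5| < δ implies |(-8w + 4) + 36| < ϵ.
Since (-8w + 4) + 36 = -8(w − 5), we have |(-8w + 4) + 36| = 8|w − 5|.
So 8|w − 5| < ϵ exactly when |w − 5| < ϵ/8.
Take δ = ϵ/8. If 0 < |w − 5| < δ then |(-8w + 4) + 36| = 8|w − 5| < 8·(ϵ/8) = ϵ.

δ = ϵ/8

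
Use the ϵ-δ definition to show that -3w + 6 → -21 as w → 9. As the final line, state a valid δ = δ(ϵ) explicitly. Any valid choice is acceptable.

Let ϵ > 0. We need δ > 0 so that 0 < |w − 9| < δ implies |(-3w + 6) + 21| < ϵ.
|(-3w + 6) + 21| = |-3w + 27| = 3|w − 9|.
Thus it suffices that |w − 9| < ϵ/3.
Choosing δ = ϵ/3 gives |(-3w + 6) + 21| = 3|w − 9| < ϵ whenever |w − 9| < δ.

δ = ϵ/3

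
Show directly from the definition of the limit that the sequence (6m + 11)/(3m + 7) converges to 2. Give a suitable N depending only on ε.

Let ε > 0 be given. For m ≥ 1, |(6m + 11)/(3m + 7) − 2| = |-9|/(3(3m + 7)) = 9/(3(3m + 7)).
Since 3m + 7 ≥ 3m for m ≥ 1, this is ≤ 9/(3·3m) = 1/m.
So |(6m + 11)/(3m + 7) − 2| < ε whenever m > 1/ε.
Take N = 1/ε. If m > N then |(6m + 11)/(3m + 7) − 2| ≤ 1/m < ε.

N = 1/ε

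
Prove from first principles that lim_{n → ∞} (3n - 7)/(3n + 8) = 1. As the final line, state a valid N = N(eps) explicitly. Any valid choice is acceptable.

N = 5/eps

Suppose eps > 0. For n ≥ 1, |(3n - 7)/(3n + 8) − 1| = |-45|/(3(3n + 8)) = 45/(3(3n + 8)).
Since 3n + 8 ≥ 3n for n ≥ 1, this is ≤ 45/(3·3n) = 5/n.
So |(3n - 7)/(3n + 8) − 1| < eps whenever n > 5/eps.
Take N = 5/eps. If n > N then |(3n - 7)/(3n + 8) − 1| ≤ 5/n < eps.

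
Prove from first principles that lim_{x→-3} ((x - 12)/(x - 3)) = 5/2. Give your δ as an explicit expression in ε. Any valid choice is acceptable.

Let ε > 0 be given. We want δ > 0 with 0 < |x + 3| < δ ⇒ |(x - 12)/(x - 3) − (5/2)| < ε.
Combining over a common denominator, (x - 12)/(x - 3) − (5/2) = [(x - 12)·(-6) − (-15)·(x - 3)] / [(-6)·(x - 3)] = 9(x + 3) / ((-6)(x - 3)).
So |(x - 12)/(x - 3) − (5/2)| = 9|x + 3| / (6·|x − 3|).
Require δ ≤ 3, so |x − 3| ≥ |-6| − |x + 3| > 6 − 3 = 3.
Hence |(x - 12)/(x - 3) − (5/2)| < 9|x + 3|/(6·3) = (1/2)|x + 3|, which is < ε once |x + 3| < 2ε.
Take δ = min(3, 2ε). Then 0 < |x + 3| < δ forces both bounds, so |(x - 12)/(x - 3) − (5/2)| < ε.

δ = min(3, 2ε)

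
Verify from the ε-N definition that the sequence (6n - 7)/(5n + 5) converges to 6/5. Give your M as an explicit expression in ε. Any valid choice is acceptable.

M = (13/5)/ε

Let ε > 0. For n ≥ 1, |(6n - 7)/(5n + 5) − (6/5)| = |-65|/(5(5n + 5)) = 65/(5(5n + 5)).
Since 5n + 5 ≥ 5n for n ≥ 1, this is ≤ 65/(5·5n) = (13/5)/n.
So |(6n - 7)/(5n + 5) − (6/5)| < ε whenever n > (13/5)/ε.
Take M = (13/5)/ε. If n > M then |(6n - 7)/(5n + 5) − (6/5)| ≤ (13/5)/n < ε.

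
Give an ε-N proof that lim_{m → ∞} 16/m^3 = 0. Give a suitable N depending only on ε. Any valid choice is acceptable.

N = (16/ε)^{1/3}

Fix ε > 0. For m ≥ 1, |16/m^3 − 0| = 16/m^3.
16/m^3 < ε ⇔ m^3 > 16/ε ⇔ m > (16/ε)^{1/3}.
Take N = (16/ε)^{1/3}. Then m > N implies 16/m^3 < ε.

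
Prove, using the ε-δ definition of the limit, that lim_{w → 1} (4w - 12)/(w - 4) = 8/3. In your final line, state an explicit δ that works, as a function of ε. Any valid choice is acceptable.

Suppose ε > 0. We want δ > 0 with 0 < |w − 1| < δ ⇒ |(4w - 12)/(w - 4) − (8/3)| < ε.
Combining over a common denominator, (4w - 12)/(w - 4) − (8/3) = [(4w - 12)·(-3) − (-8)·(w - 4)] / [(-3)·(w - 4)] = -4(w − 1) / ((-3)(w - 4)).
So |(4w - 12)/(w - 4) − (8/3)| = 4|w − 1| / (3·|w − 4|).
Require δ ≤ 3/2, so |w − 4| ≥ |-3| − |w − 1| > 3 − 3/2 = 3/2.
Hence |(4w - 12)/(w - 4) − (8/3)| < 4|w − 1|/(3·(3/2)) = (8/9)|w − 1|, which is < ε once |w − 1| < (9/8)ε.
Take δ = min(3/2, (9/8)ε). Then 0 < |w − 1| < δ forces both bounds, so |(4w - 12)/(w - 4) − (8/3)| < ε.

δ = min(3/2, (9/8)ε)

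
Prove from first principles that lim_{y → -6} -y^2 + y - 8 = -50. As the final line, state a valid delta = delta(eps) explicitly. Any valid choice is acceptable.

delta = min(1, eps/14)

Let eps > 0. We want delta > 0 such that 0 < |y + 6| < delta implies |(-y^2 + y - 8) + 50| < eps.
(-y^2 + y - 8) + 50 = -y^2 + y + 42 = (y + 6)(-y + 7).
So |(-y^2 + y - 8) + 50| = |y + 6|·|-y + 7|.
Require delta ≤ 1. Then |y + 6| < 1 gives |y| < 7, and by the triangle inequality |-y + 7| ≤ 7 + 7 = 14.
Hence |(-y^2 + y - 8) + 50| ≤ 14|y + 6| < eps provided |y + 6| < eps/14.
Choosing delta = min(1, eps/14) ensures both conditions, hence |(-y^2 + y - 8) + 50| < eps.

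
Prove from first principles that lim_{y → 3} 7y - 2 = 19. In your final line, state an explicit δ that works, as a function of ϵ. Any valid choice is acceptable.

δ = ϵ/7

Let ϵ > 0 be given. We need δ > 0 so that 0 < |y − 3| < δ implies |(7y - 2) − 19| < ϵ.
Since (7y - 2) − 19 = 7(y − 3), we have |(7y - 2) − 19| = 7|y − 3|.
Thus it suffices that |y − 3| < ϵ/7.
Take δ = ϵ/7. If 0 < |y − 3| < δ then |(7y - 2) − 19| = 7|y − 3| < 7·(ϵ/7) = ϵ.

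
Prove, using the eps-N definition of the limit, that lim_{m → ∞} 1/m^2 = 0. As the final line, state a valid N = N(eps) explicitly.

N = (1/eps)^{1/2}

Suppose eps > 0. For m ≥ 1, |1/m^2 − 0| = 1/m^2.
1/m^2 < eps ⇔ m^2 > 1/eps ⇔ m > (1/eps)^{1/2}.
Take N = (1/eps)^{1/2}. Then m > N implies 1/m^2 < eps.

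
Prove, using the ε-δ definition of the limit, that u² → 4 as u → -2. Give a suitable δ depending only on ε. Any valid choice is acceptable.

Suppose ε > 0. We seek δ > 0 with 0 < |u + 2| < δ ⇒ |u² − 4| < ε.
Factor: u² − 4 = (u + 2)(u - 2), so |u² − 4| = |u + 2|·|u - 2|.
Restrict δ ≤ 1. Then |u + 2| < 1 gives |u| < 3, so by the triangle inequality |u - 2| ≤ 3 + 2 = 5.
Hence |u² − 4| ≤ 5|u + 2|, which is < ε once |u + 2| < ε/5.
Take δ = min(1, ε/5). If 0 < |u + 2| < δ then both bounds hold and |u² − 4| ≤ 5|u + 2| < 5·(ε/5) = ε.

δ = min(1, ε/5)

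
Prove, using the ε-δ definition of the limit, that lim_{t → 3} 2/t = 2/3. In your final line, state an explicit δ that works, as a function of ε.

δ = min(3/2, (9/4)ε)

Fix ε > 0. We seek δ > 0 such that 0 < |t − 3| < δ implies |2/t − (2/3)| < ε.
|2/t − (2/3)| = 2·|3 − t|/(3·|t|) = 2|t − 3|/(3|t|).
Require δ ≤ 3/2 so that |t| > 3 − 3/2 = 3/2, hence 3|t| > 9/2.
Then |2/t − (2/3)| < 2|t − 3|/(9/2), which is < ε when |t − 3| < (9/4)ε.
Take δ = min(3/2, (9/4)ε). Then 0 < |t − 3| < δ gives both |t − 3| < 3/2 and |t − 3| < (9/4)ε, so |2/t − (2/3)| < ε.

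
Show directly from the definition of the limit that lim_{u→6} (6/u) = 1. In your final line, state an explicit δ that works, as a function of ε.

Let ε > 0. We seek δ > 0 such that 0 < |u − 6| < δ implies |6/u − 1| < ε.
|6/u − 1| = 6·|6 − u|/(6·|u|) = 6|u − 6|/(6|u|).
Require δ ≤ 3 so that |u| > 6 − 3 = 3, hence 6|u| > 18.
Then |6/u − 1| < 6|u − 6|/18, which is < ε when |u − 6| < 3ε.
Take δ = min(3, 3ε). Then 0 < |u − 6| < δ gives both |u − 6| < 3 and |u − 6| < 3ε, so |6/u − 1| < ε.

δ = min(3, 3ε)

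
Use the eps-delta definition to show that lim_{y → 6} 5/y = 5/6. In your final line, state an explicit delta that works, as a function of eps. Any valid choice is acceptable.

delta = min(3, (18/5)eps)

Let eps > 0. We seek delta > 0 such that 0 < |y − 6| < delta implies |5/y − (5/6)| < eps.
|5/y − (5/6)| = 5·|6 − y|/(6·|y|) = 5|y − 6|/(6|y|).
Require delta ≤ 3 so that |y| > 6 − 3 = 3, hence 6|y| > 18.
Then |5/y − (5/6)| < 5|y − 6|/18, which is < eps when |y − 6| < (18/5)eps.
Take delta = min(3, (18/5)eps). Then 0 < |y − 6| < delta gives both |y − 6| < 3 and |y − 6| < (18/5)eps, so |5/y − (5/6)| < eps.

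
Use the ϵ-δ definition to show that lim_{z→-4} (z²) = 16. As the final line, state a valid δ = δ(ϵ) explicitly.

δ = min(1, ϵ/9)

Suppose ϵ > 0. We seek δ > 0 with 0 < |z + 4| < δ ⇒ |z² − 16| < ϵ.
Factor: z² − 16 = (z + 4)(z - 4), so |z² − 16| = |z + 4|·|z - 4|.
Restrict δ ≤ 1. Then |z + 4| < 1 gives |z| < 5, so by the triangle inequality |z - 4| ≤ 5 + 4 = 9.
Hence |z² − 16| ≤ 9|z + 4|, which is < ϵ once |z + 4| < ϵ/9.
Take δ = min(1, ϵ/9). If 0 < |z + 4| < δ then both bounds hold and |z² − 16| ≤ 9|z + 4| < 9·(ϵ/9) = ϵ.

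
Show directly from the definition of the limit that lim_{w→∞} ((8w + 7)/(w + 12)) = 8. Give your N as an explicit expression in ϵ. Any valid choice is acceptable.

N = 89/ϵ

Let ϵ > 0 be given. We seek N > 0 such that w > N implies |(8w + 7)/(w + 12) − 8| < ϵ.
(8w + 7)/(w + 12) − 8 = ((8w + 7) − 8(w + 12)) / ((w + 12)) = -89/((w + 12)).
For w > 0 we have w + 12 > w, so |(8w + 7)/(w + 12) − 8| = 89/((w + 12)) < 89/(w) = 89/w.
Thus |(8w + 7)/(w + 12) − 8| < ϵ whenever w > 89/ϵ.
Take N = 89/ϵ. If w > N then |(8w + 7)/(w + 12) − 8| < 89/w < ϵ.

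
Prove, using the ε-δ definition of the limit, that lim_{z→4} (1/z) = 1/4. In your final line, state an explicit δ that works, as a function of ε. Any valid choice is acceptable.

δ = min(2, 8ε)

Let ε > 0. We seek δ > 0 such that 0 < |z − 4| < δ implies |1/z − (1/4)| < ε.
|1/z − (1/4)| = |4 − z|/(4·|z|) = |z − 4|/(4|z|).
Require δ ≤ 2 so that |z| > 4 − 2 = 2, hence 4|z| > 8.
Then |1/z − (1/4)| < |z − 4|/8, which is < ε when |z − 4| < 8ε.
Take δ = min(2, 8ε). Then 0 < |z − 4| < δ gives both |z − 4| < 2 and |z − 4| < 8ε, so |1/z − (1/4)| < ε.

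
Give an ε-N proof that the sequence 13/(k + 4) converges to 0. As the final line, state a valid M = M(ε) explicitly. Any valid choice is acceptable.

Fix ε > 0. For k ≥ 1, |13/(k + 4) − 0| = 13/(k + 4) ≤ 13/k.
We need 13/k < ε, i.e. k > 13/ε.
Take M = 13/ε. If k > M then |13/(k + 4)| ≤ 13/k < ε.

M = 13/ε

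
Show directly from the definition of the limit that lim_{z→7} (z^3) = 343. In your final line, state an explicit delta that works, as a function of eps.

delta = min(1, eps/169)

Let eps > 0. We seek delta > 0 with 0 < |z − 7| < delta ⇒ |z^3 − 343| < eps.
Factor: z^3 − 343 = (z − 7)(z^2 + 7z + 49), so |z^3 − 343| = |z − 7|·|z^2 + 7z + 49|.
Impose delta ≤ 1 so that |z| < 8; then |z^2 + 7z + 49| ≤ 169.
Hence |z^3 − 343| ≤ 169|z − 7|, which is < eps once |z − 7| < eps/169.
Take delta = min(1, eps/169). If 0 < |z − 7| < delta then both bounds hold and |z^3 − 343| ≤ 169|z − 7| < 169·(eps/169) = eps.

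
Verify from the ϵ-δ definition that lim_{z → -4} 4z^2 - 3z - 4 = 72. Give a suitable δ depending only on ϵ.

δ = min(1, ϵ/39)

Let ϵ > 0 be given. We want δ > 0 such that 0 < |z + 4| < δ implies |(4z^2 - 3z - 4) − 72| < ϵ.
(4z^2 - 3z - 4) − 72 = 4z^2 - 3z - 76 = (z + 4)(4z - 19).
So |(4z^2 - 3z - 4) − 72| = |z + 4|·|4z - 19|.
Assume first that |z + 4| < 1, so |z| < 5. Then |4z - 19| ≤ 4·5 + 19 = 39.
Hence |(4z^2 - 3z - 4) − 72| ≤ 39|z + 4| < ϵ provided |z + 4| < ϵ/39.
Take δ = min(1, ϵ/39). Then 0 < |z + 4| < δ gives both |z + 4| < 1 and |z + 4| < ϵ/39, so |(4z^2 - 3z - 4) − 72| < ϵ.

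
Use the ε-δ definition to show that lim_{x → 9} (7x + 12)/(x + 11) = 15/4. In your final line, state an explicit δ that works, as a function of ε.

δ = min(10, (40/13)ε)

Let ε > 0. We want δ > 0 with 0 < |x − 9| < δ ⇒ |(7x + 12)/(x + 11) − (15/4)| < ε.
Combining over a common denominator, (7x + 12)/(x + 11) − (15/4) = [(7x + 12)·20 − 75·(x + 11)] / [20·(x + 11)] = 65(x − 9) / (20(x + 11)).
So |(7x + 12)/(x + 11) − (15/4)| = 65|x − 9| / (20·|x + 11|).
Require δ ≤ 10, so |x + 11| ≥ |20| − |x − 9| > 20 − 10 = 10.
Hence |(7x + 12)/(x + 11) − (15/4)| < 65|x − 9|/(20·10) = (13/40)|x − 9|, which is < ε once |x − 9| < (40/13)ε.
Take δ = min(10, (40/13)ε). Then 0 < |x − 9| < δ forces both bounds, so |(7x + 12)/(x + 11) − (15/4)| < ε.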